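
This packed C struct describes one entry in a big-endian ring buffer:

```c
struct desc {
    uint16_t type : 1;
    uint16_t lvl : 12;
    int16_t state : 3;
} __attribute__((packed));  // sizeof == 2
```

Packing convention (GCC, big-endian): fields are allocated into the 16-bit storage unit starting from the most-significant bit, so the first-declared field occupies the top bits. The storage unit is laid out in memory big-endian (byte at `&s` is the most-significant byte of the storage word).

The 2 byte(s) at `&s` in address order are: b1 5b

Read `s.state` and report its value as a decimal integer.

3

[0]=0xb1 [1]=0x5b (big-endian) → word 0xb15b
type:1 @ bit 15 → (0xb15b>>15)&0x1 = 0x1
lvl:12 @ bit 3 → (0xb15b>>3)&0xfff = 0x62b
state:3 @ bit 0 → (0xb15b>>0)&0x7 = 0x3  ←
state signed 3b, MSB=0: value = 3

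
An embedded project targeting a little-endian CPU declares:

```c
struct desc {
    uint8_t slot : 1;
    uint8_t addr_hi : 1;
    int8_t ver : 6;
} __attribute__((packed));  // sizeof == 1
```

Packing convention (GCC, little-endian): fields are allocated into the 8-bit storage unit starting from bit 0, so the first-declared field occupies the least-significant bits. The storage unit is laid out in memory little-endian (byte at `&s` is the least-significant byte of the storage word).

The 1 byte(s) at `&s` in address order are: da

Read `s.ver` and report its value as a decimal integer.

[0]=0xda (little-endian) → word 0xda
slot [0+:1] = (word>>0) & 0x1 = 0
addr_hi [1+:1] = (word>>1) & 0x1 = 1
ver [2+:6] = (word>>2) & 0x3f = 54  ←
ver signed 6b, MSB=1: 54 - 64 = -10

-10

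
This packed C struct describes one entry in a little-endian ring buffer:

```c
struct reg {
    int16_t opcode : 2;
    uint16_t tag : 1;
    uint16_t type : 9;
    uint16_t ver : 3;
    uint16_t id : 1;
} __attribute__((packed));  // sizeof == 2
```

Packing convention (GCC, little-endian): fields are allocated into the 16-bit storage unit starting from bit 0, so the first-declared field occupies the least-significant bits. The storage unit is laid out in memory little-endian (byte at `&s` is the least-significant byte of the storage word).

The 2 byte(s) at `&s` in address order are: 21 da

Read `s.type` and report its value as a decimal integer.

324

[0]=0x21 [1]=0xda (little-endian) → word 0xda21
opcode [0+:2] = (word>>0) & 0x3 = 1
tag [2+:1] = (word>>2) & 0x1 = 0
type [3+:9] = (word>>3) & 0x1ff = 324  ←
ver [12+:3] = (word>>12) & 0x7 = 5
id [15+:1] = (word>>15) & 0x1 = 1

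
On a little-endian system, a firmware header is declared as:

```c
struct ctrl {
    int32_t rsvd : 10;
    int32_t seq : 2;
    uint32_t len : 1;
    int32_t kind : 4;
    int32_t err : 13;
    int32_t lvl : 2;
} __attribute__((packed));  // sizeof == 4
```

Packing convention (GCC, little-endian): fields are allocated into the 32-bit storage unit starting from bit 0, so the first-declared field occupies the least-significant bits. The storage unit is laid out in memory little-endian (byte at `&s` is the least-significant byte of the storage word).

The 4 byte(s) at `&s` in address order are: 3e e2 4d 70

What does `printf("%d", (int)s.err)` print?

-2010

[0]=0x3e [1]=0xe2 [2]=0x4d [3]=0x70 (little-endian) → word 0x704de23e
rsvd [0+:10] = (word>>0) & 0x3ff = 574
seq [10+:2] = (word>>10) & 0x3 = 0
len [12+:1] = (word>>12) & 0x1 = 0
kind [13+:4] = (word>>13) & 0xf = 15
err [17+:13] = (word>>17) & 0x1fff = 6182  ←
lvl [30+:2] = (word>>30) & 0x3 = 1
err signed 13b, MSB=1: 6182 - 8192 = -2010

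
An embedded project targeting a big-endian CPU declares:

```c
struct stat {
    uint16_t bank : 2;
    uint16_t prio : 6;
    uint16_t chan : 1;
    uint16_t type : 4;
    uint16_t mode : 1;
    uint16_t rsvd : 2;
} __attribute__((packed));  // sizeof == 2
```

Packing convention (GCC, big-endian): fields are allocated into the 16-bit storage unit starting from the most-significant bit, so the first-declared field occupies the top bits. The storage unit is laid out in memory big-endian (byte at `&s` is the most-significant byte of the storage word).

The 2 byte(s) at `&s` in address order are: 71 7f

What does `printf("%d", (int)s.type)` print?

15

[0]=0x71 [1]=0x7f (big-endian) → word 0x717f
bank:2 @ bit 14 → (0x717f>>14)&0x3 = 0x1
prio:6 @ bit 8 → (0x717f>>8)&0x3f = 0x31
chan:1 @ bit 7 → (0x717f>>7)&0x1 = 0x0
type:4 @ bit 3 → (0x717f>>3)&0xf = 0xf  ←
mode:1 @ bit 2 → (0x717f>>2)&0x1 = 0x1
rsvd:2 @ bit 0 → (0x717f>>0)&0x3 = 0x3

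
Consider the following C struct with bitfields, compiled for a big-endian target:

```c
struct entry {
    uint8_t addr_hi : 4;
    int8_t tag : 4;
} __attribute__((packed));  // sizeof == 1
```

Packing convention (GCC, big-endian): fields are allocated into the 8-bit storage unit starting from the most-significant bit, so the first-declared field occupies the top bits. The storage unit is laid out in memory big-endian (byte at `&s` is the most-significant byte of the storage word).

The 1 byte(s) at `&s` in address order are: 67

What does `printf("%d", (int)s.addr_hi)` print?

[0]=0x67 (big-endian) → word 0x67
addr_hi [4+:4] = (word>>4) & 0xf = 6  ←
tag [0+:4] = (word>>0) & 0xf = 7

6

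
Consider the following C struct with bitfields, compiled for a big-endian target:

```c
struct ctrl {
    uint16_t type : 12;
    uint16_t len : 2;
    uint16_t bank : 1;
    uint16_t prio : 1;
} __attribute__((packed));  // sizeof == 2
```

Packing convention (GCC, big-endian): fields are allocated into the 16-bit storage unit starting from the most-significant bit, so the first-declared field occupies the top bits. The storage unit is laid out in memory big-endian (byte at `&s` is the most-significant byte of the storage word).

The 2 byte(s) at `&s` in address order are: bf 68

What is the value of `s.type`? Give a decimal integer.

[0]=0xbf [1]=0x68 (big-endian) → word 0xbf68
type [4+:12] = (word>>4) & 0xfff = 3062  ←
len [2+:2] = (word>>2) & 0x3 = 2
bank [1+:1] = (word>>1) & 0x1 = 0
prio [0+:1] = (word>>0) & 0x1 = 0

3062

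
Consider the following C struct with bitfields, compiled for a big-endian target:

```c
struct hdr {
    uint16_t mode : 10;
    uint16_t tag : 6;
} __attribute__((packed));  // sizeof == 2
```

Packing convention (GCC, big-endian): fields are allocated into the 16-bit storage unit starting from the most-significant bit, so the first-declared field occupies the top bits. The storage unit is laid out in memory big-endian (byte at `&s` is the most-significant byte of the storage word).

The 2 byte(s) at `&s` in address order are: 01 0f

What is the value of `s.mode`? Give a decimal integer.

4

[0]=0x01 [1]=0x0f (big-endian) → word 0x010f
mode [6+:10] = (word>>6) & 0x3ff = 4  ←
tag [0+:6] = (word>>0) & 0x3f = 15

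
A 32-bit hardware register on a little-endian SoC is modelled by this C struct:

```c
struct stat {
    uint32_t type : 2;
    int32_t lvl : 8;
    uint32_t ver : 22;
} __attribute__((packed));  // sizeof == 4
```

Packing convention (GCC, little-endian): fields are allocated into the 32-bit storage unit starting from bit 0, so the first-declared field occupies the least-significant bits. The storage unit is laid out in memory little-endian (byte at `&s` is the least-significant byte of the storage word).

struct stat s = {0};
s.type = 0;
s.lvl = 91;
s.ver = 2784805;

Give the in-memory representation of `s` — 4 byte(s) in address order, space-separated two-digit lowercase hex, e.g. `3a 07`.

6c 95 f8 a9

type (2b) val=0 bits=0x0 at bit 0: 0x00000000
lvl (8b) val=91 bits=0x5b at bit 2: 0x0000016c
ver (22b) val=2784805 bits=0x2a7e25 at bit 10: 0xa9f8956c
word = 0xa9f8956c → little-endian bytes:
  [0]=0x6c  [1]=0x95  [2]=0xf8  [3]=0xa9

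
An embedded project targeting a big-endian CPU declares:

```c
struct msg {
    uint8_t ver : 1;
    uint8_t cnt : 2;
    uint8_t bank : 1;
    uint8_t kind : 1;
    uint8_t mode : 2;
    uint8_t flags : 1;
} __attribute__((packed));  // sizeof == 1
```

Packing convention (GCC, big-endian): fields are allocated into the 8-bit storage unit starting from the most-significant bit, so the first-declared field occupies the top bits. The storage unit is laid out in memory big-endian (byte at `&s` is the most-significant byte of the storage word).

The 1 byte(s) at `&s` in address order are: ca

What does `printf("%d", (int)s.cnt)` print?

2

[0]=0xca (big-endian) → word 0xca
ver [7+:1] = (word>>7) & 0x1 = 1
cnt [5+:2] = (word>>5) & 0x3 = 2  ←
bank [4+:1] = (word>>4) & 0x1 = 0
kind [3+:1] = (word>>3) & 0x1 = 1
mode [1+:2] = (word>>1) & 0x3 = 1
flags [0+:1] = (word>>0) & 0x1 = 0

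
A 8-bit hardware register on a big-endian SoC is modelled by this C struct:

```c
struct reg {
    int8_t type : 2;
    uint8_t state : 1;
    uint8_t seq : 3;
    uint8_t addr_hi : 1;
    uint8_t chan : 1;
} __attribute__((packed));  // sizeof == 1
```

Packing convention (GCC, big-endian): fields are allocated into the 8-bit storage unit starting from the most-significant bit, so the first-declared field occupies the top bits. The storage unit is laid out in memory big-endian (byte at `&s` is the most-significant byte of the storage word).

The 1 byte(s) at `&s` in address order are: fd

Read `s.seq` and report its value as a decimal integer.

7

[0]=0xfd (big-endian) → word 0xfd
type:2 @ bit 6 → (0xfd>>6)&0x3 = 0x3
state:1 @ bit 5 → (0xfd>>5)&0x1 = 0x1
seq:3 @ bit 2 → (0xfd>>2)&0x7 = 0x7  ←
addr_hi:1 @ bit 1 → (0xfd>>1)&0x1 = 0x0
chan:1 @ bit 0 → (0xfd>>0)&0x1 = 0x1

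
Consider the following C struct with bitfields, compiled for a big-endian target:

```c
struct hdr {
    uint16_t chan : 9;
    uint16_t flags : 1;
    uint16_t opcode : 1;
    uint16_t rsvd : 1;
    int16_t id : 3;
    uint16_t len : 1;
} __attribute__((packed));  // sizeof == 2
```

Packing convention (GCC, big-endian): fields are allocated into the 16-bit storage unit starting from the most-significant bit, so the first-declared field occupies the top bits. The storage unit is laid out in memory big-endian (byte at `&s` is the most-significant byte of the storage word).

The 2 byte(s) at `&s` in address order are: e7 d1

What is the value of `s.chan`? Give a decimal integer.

[0]=0xe7 [1]=0xd1 (big-endian) → word 0xe7d1
chan:9 @ bit 7 → (0xe7d1>>7)&0x1ff = 0x1cf  ←
flags:1 @ bit 6 → (0xe7d1>>6)&0x1 = 0x1
opcode:1 @ bit 5 → (0xe7d1>>5)&0x1 = 0x0
rsvd:1 @ bit 4 → (0xe7d1>>4)&0x1 = 0x1
id:3 @ bit 1 → (0xe7d1>>1)&0x7 = 0x0
len:1 @ bit 0 → (0xe7d1>>0)&0x1 = 0x1

463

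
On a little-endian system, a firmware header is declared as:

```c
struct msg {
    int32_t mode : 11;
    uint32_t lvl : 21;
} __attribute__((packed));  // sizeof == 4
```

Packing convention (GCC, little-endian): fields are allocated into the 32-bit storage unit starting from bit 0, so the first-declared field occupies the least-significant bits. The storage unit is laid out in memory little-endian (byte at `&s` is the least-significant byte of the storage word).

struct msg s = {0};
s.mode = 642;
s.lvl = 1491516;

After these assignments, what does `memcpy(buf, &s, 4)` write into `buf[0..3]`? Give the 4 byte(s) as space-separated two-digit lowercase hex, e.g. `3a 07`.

82 e2 11 b6

mode (11b) val=642 bits=0x282 at bit 0: 0x00000282
lvl (21b) val=1491516 bits=0x16c23c at bit 11: 0xb611e282
word = 0xb611e282 → little-endian bytes:
  [0]=0x82  [1]=0xe2  [2]=0x11  [3]=0xb6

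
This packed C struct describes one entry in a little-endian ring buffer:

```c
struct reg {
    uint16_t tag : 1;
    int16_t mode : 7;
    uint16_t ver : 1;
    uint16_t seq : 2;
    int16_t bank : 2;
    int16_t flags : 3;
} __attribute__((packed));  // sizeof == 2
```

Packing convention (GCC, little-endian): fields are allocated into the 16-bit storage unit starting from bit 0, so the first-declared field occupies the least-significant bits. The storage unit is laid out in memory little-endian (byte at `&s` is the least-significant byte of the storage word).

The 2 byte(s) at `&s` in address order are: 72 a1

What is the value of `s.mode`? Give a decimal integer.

57

[0]=0x72 [1]=0xa1 (little-endian) → word 0xa172
tag [0+:1] = (word>>0) & 0x1 = 0
mode [1+:7] = (word>>1) & 0x7f = 57  ←
ver [8+:1] = (word>>8) & 0x1 = 1
seq [9+:2] = (word>>9) & 0x3 = 0
bank [11+:2] = (word>>11) & 0x3 = 0
flags [13+:3] = (word>>13) & 0x7 = 5
mode signed 7b, MSB=0: value = 57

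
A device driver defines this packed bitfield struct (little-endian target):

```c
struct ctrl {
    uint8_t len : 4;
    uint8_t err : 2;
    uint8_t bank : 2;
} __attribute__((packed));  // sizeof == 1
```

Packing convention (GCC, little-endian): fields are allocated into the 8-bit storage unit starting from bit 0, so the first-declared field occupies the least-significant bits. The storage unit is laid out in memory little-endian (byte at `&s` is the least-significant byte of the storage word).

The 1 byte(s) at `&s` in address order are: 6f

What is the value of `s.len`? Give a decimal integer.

15

[0]=0x6f (little-endian) → word 0x6f
len [0+:4] = (word>>0) & 0xf = 15  ←
err [4+:2] = (word>>4) & 0x3 = 2
bank [6+:2] = (word>>6) & 0x3 = 1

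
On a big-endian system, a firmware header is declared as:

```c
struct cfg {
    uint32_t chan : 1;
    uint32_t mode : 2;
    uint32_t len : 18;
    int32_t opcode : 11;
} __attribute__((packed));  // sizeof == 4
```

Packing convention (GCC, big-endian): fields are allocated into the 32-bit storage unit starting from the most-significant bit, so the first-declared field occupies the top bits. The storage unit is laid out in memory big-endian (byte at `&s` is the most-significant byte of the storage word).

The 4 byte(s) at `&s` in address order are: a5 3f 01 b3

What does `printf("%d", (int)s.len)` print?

42976

[0]=0xa5 [1]=0x3f [2]=0x01 [3]=0xb3 (big-endian) → word 0xa53f01b3
chan [31+:1] = (word>>31) & 0x1 = 1
mode [29+:2] = (word>>29) & 0x3 = 1
len [11+:18] = (word>>11) & 0x3ffff = 42976  ←
opcode [0+:11] = (word>>0) & 0x7ff = 435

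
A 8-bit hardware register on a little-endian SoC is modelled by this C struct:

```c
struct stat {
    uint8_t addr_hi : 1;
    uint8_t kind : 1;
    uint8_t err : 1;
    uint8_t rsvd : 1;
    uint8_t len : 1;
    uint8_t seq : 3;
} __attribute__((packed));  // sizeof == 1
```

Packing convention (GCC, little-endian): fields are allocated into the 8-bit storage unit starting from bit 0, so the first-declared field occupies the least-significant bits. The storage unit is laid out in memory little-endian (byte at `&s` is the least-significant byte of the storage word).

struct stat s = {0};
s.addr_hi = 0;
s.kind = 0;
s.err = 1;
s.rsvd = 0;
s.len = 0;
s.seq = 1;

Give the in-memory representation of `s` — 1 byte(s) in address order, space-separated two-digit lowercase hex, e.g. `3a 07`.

24

[0+:1] addr_hi=0 & 0x1 = 0x0; word=0x00
[1+:1] kind=0 & 0x1 = 0x0; word=0x00
[2+:1] err=1 & 0x1 = 0x1; word=0x04
[3+:1] rsvd=0 & 0x1 = 0x0; word=0x04
[4+:1] len=0 & 0x1 = 0x0; word=0x04
[5+:3] seq=1 & 0x7 = 0x1; word=0x24
word = 0x24 → little-endian bytes:
  [0]=0x24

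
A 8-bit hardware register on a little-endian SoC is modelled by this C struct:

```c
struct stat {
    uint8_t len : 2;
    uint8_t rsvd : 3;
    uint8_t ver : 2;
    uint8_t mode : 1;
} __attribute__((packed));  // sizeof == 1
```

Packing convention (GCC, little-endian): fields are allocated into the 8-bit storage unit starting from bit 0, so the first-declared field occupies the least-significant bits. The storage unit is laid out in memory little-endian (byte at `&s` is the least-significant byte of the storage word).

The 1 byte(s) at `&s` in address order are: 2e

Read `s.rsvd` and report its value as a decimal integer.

[0]=0x2e (little-endian) → word 0x2e
len [0+:2] = (word>>0) & 0x3 = 2
rsvd [2+:3] = (word>>2) & 0x7 = 3  ←
ver [5+:2] = (word>>5) & 0x3 = 1
mode [7+:1] = (word>>7) & 0x1 = 0

3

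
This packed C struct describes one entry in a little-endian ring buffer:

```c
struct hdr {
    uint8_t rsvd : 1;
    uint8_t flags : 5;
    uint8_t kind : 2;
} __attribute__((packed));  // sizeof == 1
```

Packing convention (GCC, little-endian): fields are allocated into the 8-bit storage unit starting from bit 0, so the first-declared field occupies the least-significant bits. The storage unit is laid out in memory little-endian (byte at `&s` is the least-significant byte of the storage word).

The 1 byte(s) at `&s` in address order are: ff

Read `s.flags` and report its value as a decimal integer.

31

[0]=0xff (little-endian) → word 0xff
rsvd [0+:1] = (word>>0) & 0x1 = 1
flags [1+:5] = (word>>1) & 0x1f = 31  ←
kind [6+:2] = (word>>6) & 0x3 = 3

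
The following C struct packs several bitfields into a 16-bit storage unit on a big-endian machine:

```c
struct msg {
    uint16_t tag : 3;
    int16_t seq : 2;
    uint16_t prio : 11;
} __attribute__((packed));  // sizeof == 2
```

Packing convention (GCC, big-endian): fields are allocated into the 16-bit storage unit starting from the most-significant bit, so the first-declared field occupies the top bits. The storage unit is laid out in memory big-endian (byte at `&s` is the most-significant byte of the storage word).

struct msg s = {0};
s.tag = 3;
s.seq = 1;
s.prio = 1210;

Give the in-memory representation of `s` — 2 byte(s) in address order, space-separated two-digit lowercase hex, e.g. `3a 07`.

6c ba

tag:3 = 3 → 0x3 << 13 → word 0x6000
seq:2 = 1 → 0x1 << 11 → word 0x6800
prio:11 = 1210 → 0x4ba << 0 → word 0x6cba
word = 0x6cba → big-endian bytes:
  [0]=0x6c  [1]=0xba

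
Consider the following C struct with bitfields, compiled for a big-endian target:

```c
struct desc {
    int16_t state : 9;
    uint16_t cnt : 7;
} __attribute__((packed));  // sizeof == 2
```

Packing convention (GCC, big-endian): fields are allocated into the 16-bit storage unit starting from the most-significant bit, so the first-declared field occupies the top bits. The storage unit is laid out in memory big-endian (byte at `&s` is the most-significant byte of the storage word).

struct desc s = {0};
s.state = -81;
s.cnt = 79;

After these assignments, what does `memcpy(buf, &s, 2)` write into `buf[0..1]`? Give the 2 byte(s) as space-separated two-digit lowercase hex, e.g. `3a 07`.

[7+:9] state=-81 & 0x1ff = 0x1af; word=0xd780
[0+:7] cnt=79 & 0x7f = 0x4f; word=0xd7cf
word = 0xd7cf → big-endian bytes:
  [0]=0xd7  [1]=0xcf

d7 cf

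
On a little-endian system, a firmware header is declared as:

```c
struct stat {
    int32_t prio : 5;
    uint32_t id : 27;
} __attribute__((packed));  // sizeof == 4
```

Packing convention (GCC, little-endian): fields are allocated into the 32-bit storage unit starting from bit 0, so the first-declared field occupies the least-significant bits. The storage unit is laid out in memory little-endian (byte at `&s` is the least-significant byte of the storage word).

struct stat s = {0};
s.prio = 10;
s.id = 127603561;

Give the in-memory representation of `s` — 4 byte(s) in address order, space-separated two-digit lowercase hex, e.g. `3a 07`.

2a 6d 62 f3

prio:5 = 10 → 0xa << 0 → word 0x0000000a
id:27 = 127603561 → 0x79b1369 << 5 → word 0xf3626d2a
word = 0xf3626d2a → little-endian bytes:
  [0]=0x2a  [1]=0x6d  [2]=0x62  [3]=0xf3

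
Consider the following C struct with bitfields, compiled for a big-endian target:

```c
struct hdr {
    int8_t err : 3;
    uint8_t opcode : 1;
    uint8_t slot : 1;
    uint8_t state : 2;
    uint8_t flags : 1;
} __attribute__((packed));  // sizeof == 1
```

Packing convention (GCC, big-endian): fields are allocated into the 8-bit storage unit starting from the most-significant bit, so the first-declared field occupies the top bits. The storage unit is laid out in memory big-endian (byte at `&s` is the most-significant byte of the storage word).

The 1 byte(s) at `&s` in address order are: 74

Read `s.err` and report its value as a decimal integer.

3

[0]=0x74 (big-endian) → word 0x74
err [5+:3] = (word>>5) & 0x7 = 3  ←
opcode [4+:1] = (word>>4) & 0x1 = 1
slot [3+:1] = (word>>3) & 0x1 = 0
state [1+:2] = (word>>1) & 0x3 = 2
flags [0+:1] = (word>>0) & 0x1 = 0
err signed 3b, MSB=0: value = 3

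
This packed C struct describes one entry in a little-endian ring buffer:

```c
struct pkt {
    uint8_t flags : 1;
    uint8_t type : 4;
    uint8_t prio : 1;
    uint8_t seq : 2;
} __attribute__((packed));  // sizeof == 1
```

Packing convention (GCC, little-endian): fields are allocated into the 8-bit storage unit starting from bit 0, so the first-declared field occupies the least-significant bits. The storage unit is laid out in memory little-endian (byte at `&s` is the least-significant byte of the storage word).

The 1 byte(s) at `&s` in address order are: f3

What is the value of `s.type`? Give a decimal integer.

9

[0]=0xf3 (little-endian) → word 0xf3
flags:1 @ bit 0 → (0xf3>>0)&0x1 = 0x1
type:4 @ bit 1 → (0xf3>>1)&0xf = 0x9  ←
prio:1 @ bit 5 → (0xf3>>5)&0x1 = 0x1
seq:2 @ bit 6 → (0xf3>>6)&0x3 = 0x3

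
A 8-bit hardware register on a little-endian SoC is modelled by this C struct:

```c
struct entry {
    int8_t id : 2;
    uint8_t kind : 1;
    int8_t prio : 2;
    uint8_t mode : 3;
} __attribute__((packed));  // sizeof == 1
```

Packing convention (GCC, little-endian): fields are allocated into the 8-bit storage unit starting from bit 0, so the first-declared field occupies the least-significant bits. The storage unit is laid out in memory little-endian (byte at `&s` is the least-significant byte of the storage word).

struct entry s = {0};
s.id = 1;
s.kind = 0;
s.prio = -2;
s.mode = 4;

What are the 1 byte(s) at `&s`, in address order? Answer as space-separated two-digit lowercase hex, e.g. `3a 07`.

[0+:2] id=1 & 0x3 = 0x1; word=0x01
[2+:1] kind=0 & 0x1 = 0x0; word=0x01
[3+:2] prio=-2 & 0x3 = 0x2; word=0x11
[5+:3] mode=4 & 0x7 = 0x4; word=0x91
word = 0x91 → little-endian bytes:
  [0]=0x91

91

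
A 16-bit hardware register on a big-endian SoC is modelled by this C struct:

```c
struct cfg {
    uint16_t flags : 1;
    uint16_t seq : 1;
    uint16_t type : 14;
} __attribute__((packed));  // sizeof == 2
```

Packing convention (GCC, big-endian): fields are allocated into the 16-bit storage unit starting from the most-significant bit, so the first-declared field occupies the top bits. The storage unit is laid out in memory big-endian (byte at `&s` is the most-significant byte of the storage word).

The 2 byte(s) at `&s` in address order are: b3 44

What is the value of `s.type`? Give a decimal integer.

13124

[0]=0xb3 [1]=0x44 (big-endian) → word 0xb344
flags [15+:1] = (word>>15) & 0x1 = 1
seq [14+:1] = (word>>14) & 0x1 = 0
type [0+:14] = (word>>0) & 0x3fff = 13124  ←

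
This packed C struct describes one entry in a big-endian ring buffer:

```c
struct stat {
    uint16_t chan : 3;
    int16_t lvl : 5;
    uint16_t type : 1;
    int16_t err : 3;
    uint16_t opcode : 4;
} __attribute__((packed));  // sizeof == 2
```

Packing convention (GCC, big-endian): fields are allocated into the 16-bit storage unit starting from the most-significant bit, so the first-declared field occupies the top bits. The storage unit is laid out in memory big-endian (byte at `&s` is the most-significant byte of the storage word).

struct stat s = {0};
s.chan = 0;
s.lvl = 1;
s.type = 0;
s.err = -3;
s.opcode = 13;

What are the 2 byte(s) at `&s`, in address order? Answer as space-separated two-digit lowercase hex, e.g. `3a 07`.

01 5d

chan:3 = 0 → 0x0 << 13 → word 0x0000
lvl:5 = 1 → 0x1 << 8 → word 0x0100
type:1 = 0 → 0x0 << 7 → word 0x0100
err:3 = -3 → 0x5 << 4 → word 0x0150
opcode:4 = 13 → 0xd << 0 → word 0x015d
word = 0x015d → big-endian bytes:
  [0]=0x01  [1]=0x5d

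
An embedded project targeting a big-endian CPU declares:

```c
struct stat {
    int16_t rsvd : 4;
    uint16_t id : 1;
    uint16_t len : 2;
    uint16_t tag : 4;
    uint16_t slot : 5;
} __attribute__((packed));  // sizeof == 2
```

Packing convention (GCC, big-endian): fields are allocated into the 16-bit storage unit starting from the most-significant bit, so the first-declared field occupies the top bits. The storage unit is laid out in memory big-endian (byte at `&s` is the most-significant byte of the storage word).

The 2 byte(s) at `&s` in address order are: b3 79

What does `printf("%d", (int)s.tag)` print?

11

[0]=0xb3 [1]=0x79 (big-endian) → word 0xb379
rsvd [12+:4] = (word>>12) & 0xf = 11
id [11+:1] = (word>>11) & 0x1 = 0
len [9+:2] = (word>>9) & 0x3 = 1
tag [5+:4] = (word>>5) & 0xf = 11  ←
slot [0+:5] = (word>>0) & 0x1f = 25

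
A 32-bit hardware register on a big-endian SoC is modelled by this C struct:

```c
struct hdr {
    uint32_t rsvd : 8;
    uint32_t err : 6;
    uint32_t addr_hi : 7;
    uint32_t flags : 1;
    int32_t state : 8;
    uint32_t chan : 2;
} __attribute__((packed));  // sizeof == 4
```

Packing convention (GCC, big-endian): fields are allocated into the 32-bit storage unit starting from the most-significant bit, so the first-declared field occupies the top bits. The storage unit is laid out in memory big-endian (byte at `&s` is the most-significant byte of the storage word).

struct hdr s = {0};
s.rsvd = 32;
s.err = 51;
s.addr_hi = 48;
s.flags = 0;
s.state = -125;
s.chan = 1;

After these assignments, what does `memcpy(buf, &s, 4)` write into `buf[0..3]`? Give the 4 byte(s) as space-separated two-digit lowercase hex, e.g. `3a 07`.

20 cd 82 0d

[24+:8] rsvd=32 & 0xff = 0x20; word=0x20000000
[18+:6] err=51 & 0x3f = 0x33; word=0x20cc0000
[11+:7] addr_hi=48 & 0x7f = 0x30; word=0x20cd8000
[10+:1] flags=0 & 0x1 = 0x0; word=0x20cd8000
[2+:8] state=-125 & 0xff = 0x83; word=0x20cd820c
[0+:2] chan=1 & 0x3 = 0x1; word=0x20cd820d
word = 0x20cd820d → big-endian bytes:
  [0]=0x20  [1]=0xcd  [2]=0x82  [3]=0x0d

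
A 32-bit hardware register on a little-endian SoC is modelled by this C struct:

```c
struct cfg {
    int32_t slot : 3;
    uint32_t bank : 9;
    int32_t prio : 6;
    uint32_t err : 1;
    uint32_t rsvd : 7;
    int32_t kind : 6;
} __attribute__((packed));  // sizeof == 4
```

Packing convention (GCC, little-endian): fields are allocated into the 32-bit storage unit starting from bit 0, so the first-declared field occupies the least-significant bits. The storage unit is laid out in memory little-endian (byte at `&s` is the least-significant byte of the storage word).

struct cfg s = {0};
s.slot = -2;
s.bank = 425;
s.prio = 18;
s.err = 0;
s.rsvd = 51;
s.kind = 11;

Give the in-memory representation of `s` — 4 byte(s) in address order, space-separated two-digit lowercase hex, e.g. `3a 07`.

slot:3 = -2 → 0x6 << 0 → word 0x00000006
bank:9 = 425 → 0x1a9 << 3 → word 0x00000d4e
prio:6 = 18 → 0x12 << 12 → word 0x00012d4e
err:1 = 0 → 0x0 << 18 → word 0x00012d4e
rsvd:7 = 51 → 0x33 << 19 → word 0x01992d4e
kind:6 = 11 → 0xb << 26 → word 0x2d992d4e
word = 0x2d992d4e → little-endian bytes:
  [0]=0x4e  [1]=0x2d  [2]=0x99  [3]=0x2d

4e 2d 99 2d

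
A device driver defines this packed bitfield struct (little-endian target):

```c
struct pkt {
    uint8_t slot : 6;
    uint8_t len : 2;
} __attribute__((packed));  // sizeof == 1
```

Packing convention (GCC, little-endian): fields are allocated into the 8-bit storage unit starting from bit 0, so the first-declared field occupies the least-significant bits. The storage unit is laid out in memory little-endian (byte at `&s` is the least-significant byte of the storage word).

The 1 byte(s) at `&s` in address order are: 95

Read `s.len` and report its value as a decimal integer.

[0]=0x95 (little-endian) → word 0x95
slot [0+:6] = (word>>0) & 0x3f = 21
len [6+:2] = (word>>6) & 0x3 = 2  ←

2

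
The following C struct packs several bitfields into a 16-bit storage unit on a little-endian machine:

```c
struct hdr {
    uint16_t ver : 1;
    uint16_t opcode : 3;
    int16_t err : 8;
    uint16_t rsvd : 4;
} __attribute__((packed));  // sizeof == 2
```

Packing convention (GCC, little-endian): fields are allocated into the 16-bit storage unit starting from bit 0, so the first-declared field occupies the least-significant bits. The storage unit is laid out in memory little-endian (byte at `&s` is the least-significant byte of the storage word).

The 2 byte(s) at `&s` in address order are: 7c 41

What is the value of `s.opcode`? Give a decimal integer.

6

[0]=0x7c [1]=0x41 (little-endian) → word 0x417c
ver [0+:1] = (word>>0) & 0x1 = 0
opcode [1+:3] = (word>>1) & 0x7 = 6  ←
err [4+:8] = (word>>4) & 0xff = 23
rsvd [12+:4] = (word>>12) & 0xf = 4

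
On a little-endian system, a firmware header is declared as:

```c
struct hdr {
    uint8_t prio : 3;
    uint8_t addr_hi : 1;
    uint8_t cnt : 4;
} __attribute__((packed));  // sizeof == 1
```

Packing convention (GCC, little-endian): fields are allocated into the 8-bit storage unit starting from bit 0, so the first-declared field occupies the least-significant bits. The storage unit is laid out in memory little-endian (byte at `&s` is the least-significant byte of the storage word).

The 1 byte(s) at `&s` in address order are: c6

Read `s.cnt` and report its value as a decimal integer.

[0]=0xc6 (little-endian) → word 0xc6
prio:3 @ bit 0 → (0xc6>>0)&0x7 = 0x6
addr_hi:1 @ bit 3 → (0xc6>>3)&0x1 = 0x0
cnt:4 @ bit 4 → (0xc6>>4)&0xf = 0xc  ←

12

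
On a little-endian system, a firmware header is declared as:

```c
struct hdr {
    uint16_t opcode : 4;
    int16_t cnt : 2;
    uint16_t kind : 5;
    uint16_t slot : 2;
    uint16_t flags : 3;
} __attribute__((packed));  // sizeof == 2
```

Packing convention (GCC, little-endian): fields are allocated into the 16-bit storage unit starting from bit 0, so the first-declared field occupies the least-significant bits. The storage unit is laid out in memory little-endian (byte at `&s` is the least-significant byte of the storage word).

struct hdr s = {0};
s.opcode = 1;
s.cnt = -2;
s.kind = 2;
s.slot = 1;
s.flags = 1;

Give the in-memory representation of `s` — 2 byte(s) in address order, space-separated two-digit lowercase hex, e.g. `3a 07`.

opcode:4 = 1 → 0x1 << 0 → word 0x0001
cnt:2 = -2 → 0x2 << 4 → word 0x0021
kind:5 = 2 → 0x2 << 6 → word 0x00a1
slot:2 = 1 → 0x1 << 11 → word 0x08a1
flags:3 = 1 → 0x1 << 13 → word 0x28a1
word = 0x28a1 → little-endian bytes:
  [0]=0xa1  [1]=0x28

a1 28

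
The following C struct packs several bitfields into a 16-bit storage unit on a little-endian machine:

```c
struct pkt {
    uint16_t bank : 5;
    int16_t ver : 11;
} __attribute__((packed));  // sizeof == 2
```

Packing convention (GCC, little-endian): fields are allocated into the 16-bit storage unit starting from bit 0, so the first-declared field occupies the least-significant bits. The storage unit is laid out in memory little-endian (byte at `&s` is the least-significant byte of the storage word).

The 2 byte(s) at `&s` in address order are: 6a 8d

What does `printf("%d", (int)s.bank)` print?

[0]=0x6a [1]=0x8d (little-endian) → word 0x8d6a
bank:5 @ bit 0 → (0x8d6a>>0)&0x1f = 0xa  ←
ver:11 @ bit 5 → (0x8d6a>>5)&0x7ff = 0x46b

10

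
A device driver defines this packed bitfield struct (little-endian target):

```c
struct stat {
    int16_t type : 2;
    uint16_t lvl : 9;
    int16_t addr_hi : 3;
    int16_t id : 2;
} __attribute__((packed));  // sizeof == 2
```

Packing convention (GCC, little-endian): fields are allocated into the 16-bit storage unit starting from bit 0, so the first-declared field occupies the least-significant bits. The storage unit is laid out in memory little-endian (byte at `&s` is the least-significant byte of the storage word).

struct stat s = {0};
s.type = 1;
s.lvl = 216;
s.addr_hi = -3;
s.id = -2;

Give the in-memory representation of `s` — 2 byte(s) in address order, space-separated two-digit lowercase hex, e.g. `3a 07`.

type:2 = 1 → 0x1 << 0 → word 0x0001
lvl:9 = 216 → 0xd8 << 2 → word 0x0361
addr_hi:3 = -3 → 0x5 << 11 → word 0x2b61
id:2 = -2 → 0x2 << 14 → word 0xab61
word = 0xab61 → little-endian bytes:
  [0]=0x61  [1]=0xab

61 ab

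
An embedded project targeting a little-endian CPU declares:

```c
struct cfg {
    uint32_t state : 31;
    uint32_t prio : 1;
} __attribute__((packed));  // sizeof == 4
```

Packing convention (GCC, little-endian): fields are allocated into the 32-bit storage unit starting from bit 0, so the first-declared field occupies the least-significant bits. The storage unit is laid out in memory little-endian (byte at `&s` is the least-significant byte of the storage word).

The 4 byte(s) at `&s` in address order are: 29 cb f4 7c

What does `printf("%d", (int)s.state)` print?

[0]=0x29 [1]=0xcb [2]=0xf4 [3]=0x7c (little-endian) → word 0x7cf4cb29
state:31 @ bit 0 → (0x7cf4cb29>>0)&0x7fffffff = 0x7cf4cb29  ←
prio:1 @ bit 31 → (0x7cf4cb29>>31)&0x1 = 0x0

2096417577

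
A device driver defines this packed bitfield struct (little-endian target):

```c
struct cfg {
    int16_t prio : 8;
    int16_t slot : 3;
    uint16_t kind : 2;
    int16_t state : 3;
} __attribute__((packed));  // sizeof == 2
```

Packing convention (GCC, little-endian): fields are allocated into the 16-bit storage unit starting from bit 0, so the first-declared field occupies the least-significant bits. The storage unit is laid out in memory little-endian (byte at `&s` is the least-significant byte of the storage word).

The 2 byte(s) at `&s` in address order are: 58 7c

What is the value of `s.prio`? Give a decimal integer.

[0]=0x58 [1]=0x7c (little-endian) → word 0x7c58
prio:8 @ bit 0 → (0x7c58>>0)&0xff = 0x58  ←
slot:3 @ bit 8 → (0x7c58>>8)&0x7 = 0x4
kind:2 @ bit 11 → (0x7c58>>11)&0x3 = 0x3
state:3 @ bit 13 → (0x7c58>>13)&0x7 = 0x3
prio signed 8b, MSB=0: value = 88

88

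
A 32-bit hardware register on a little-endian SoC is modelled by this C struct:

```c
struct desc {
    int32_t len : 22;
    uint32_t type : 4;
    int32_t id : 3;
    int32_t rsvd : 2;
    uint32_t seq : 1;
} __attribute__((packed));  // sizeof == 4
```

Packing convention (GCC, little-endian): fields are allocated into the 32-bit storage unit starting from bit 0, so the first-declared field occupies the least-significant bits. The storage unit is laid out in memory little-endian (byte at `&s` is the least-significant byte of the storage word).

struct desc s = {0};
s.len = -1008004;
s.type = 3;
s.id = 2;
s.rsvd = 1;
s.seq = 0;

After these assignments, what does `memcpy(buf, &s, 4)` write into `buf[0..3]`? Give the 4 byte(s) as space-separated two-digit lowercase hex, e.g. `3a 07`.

len (22b) val=-1008004 bits=0x309e7c at bit 0: 0x00309e7c
type (4b) val=3 bits=0x3 at bit 22: 0x00f09e7c
id (3b) val=2 bits=0x2 at bit 26: 0x08f09e7c
rsvd (2b) val=1 bits=0x1 at bit 29: 0x28f09e7c
seq (1b) val=0 bits=0x0 at bit 31: 0x28f09e7c
word = 0x28f09e7c → little-endian bytes:
  [0]=0x7c  [1]=0x9e  [2]=0xf0  [3]=0x28

7c 9e f0 28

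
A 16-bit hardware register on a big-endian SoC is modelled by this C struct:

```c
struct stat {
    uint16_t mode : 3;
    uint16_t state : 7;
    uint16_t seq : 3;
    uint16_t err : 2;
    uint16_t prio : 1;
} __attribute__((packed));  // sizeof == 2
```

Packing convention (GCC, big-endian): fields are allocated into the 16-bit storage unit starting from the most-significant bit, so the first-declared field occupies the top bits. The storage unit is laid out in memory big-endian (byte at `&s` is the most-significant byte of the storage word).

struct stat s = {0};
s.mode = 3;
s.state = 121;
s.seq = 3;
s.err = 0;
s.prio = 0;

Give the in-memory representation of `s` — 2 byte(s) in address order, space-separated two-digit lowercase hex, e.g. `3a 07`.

mode (3b) val=3 bits=0x3 at bit 13: 0x6000
state (7b) val=121 bits=0x79 at bit 6: 0x7e40
seq (3b) val=3 bits=0x3 at bit 3: 0x7e58
err (2b) val=0 bits=0x0 at bit 1: 0x7e58
prio (1b) val=0 bits=0x0 at bit 0: 0x7e58
word = 0x7e58 → big-endian bytes:
  [0]=0x7e  [1]=0x58

7e 58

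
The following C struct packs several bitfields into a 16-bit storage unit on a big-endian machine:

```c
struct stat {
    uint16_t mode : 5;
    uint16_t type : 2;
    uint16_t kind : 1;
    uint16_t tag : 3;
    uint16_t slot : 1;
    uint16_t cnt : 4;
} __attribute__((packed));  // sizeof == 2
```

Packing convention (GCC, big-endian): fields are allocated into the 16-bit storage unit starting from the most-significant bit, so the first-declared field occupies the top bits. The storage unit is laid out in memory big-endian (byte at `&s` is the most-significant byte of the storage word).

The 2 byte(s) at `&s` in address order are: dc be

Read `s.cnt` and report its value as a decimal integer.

[0]=0xdc [1]=0xbe (big-endian) → word 0xdcbe
mode [11+:5] = (word>>11) & 0x1f = 27
type [9+:2] = (word>>9) & 0x3 = 2
kind [8+:1] = (word>>8) & 0x1 = 0
tag [5+:3] = (word>>5) & 0x7 = 5
slot [4+:1] = (word>>4) & 0x1 = 1
cnt [0+:4] = (word>>0) & 0xf = 14  ←

14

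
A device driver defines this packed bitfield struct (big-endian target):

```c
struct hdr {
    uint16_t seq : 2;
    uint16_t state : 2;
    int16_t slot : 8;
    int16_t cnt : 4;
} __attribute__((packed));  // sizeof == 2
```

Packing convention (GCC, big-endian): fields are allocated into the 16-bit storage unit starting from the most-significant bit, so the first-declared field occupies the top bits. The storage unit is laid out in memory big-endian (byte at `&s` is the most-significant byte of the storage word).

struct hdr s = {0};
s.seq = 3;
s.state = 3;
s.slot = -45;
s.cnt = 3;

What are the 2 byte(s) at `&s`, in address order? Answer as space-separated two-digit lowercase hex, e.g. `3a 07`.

seq (2b) val=3 bits=0x3 at bit 14: 0xc000
state (2b) val=3 bits=0x3 at bit 12: 0xf000
slot (8b) val=-45 bits=0xd3 at bit 4: 0xfd30
cnt (4b) val=3 bits=0x3 at bit 0: 0xfd33
word = 0xfd33 → big-endian bytes:
  [0]=0xfd  [1]=0x33

fd 33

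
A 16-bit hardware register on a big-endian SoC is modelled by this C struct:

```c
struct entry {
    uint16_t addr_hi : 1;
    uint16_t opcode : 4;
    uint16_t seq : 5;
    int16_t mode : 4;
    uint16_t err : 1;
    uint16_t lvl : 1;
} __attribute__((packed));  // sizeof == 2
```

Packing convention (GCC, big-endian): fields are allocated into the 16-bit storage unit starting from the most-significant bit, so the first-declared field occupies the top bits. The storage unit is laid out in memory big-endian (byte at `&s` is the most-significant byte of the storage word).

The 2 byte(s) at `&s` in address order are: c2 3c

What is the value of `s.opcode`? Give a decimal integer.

[0]=0xc2 [1]=0x3c (big-endian) → word 0xc23c
addr_hi:1 @ bit 15 → (0xc23c>>15)&0x1 = 0x1
opcode:4 @ bit 11 → (0xc23c>>11)&0xf = 0x8  ←
seq:5 @ bit 6 → (0xc23c>>6)&0x1f = 0x8
mode:4 @ bit 2 → (0xc23c>>2)&0xf = 0xf
err:1 @ bit 1 → (0xc23c>>1)&0x1 = 0x0
lvl:1 @ bit 0 → (0xc23c>>0)&0x1 = 0x0

8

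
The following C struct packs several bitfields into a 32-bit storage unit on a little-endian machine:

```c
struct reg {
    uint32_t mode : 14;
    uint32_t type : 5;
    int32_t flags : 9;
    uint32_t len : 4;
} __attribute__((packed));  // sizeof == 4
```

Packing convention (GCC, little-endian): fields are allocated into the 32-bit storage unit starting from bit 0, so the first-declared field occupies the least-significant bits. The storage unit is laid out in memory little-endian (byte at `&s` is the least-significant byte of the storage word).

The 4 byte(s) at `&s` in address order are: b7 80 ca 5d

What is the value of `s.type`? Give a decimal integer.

[0]=0xb7 [1]=0x80 [2]=0xca [3]=0x5d (little-endian) → word 0x5dca80b7
mode:14 @ bit 0 → (0x5dca80b7>>0)&0x3fff = 0xb7
type:5 @ bit 14 → (0x5dca80b7>>14)&0x1f = 0xa  ←
flags:9 @ bit 19 → (0x5dca80b7>>19)&0x1ff = 0x1b9
len:4 @ bit 28 → (0x5dca80b7>>28)&0xf = 0x5

10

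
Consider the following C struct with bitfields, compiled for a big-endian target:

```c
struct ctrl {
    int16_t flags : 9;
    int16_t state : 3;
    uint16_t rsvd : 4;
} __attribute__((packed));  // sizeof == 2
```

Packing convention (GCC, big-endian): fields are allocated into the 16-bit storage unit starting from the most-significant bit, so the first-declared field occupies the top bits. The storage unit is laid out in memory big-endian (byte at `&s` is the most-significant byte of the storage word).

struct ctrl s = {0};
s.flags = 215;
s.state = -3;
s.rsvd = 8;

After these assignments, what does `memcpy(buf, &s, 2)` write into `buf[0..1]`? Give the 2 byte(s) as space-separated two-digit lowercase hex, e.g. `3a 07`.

6b d8

flags:9 = 215 → 0xd7 << 7 → word 0x6b80
state:3 = -3 → 0x5 << 4 → word 0x6bd0
rsvd:4 = 8 → 0x8 << 0 → word 0x6bd8
word = 0x6bd8 → big-endian bytes:
  [0]=0x6b  [1]=0xd8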